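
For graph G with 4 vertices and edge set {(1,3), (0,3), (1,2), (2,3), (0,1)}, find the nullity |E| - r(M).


Cycle rank (nullity) = |E| - r(M) = |E| - (|V| - c).
|E| = 5, |V| = 4, c = 1.
Nullity = 5 - (4 - 1) = 5 - 3 = 2.

2


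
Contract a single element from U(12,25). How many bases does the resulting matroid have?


Contracting e from U(12,25) gives U(11,24).
Bases of U(11,24) = C(24,11) = 2496144.

2496144


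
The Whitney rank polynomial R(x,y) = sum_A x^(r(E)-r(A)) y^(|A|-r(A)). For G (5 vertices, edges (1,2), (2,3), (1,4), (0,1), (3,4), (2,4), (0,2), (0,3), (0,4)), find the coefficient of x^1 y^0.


R(x,y) = sum over A in 2^E of x^(r(E)-r(A)) * y^(|A|-r(A)).
G has 5 vertices, 9 edges. r(E) = 4.
Enumerate all 2^9 = 512 subsets.
Count subsets with r(E)-r(A)=1 and |A|-r(A)=0: 77.

77


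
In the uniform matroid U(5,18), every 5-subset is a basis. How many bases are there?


Bases of U(5,18) are all 5-element subsets of the 18-element ground set.
Number of bases = C(18,5).
(18 choose 5) = 8568.

8568


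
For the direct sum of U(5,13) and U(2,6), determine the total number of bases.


Bases of a direct sum M1 + M2: |B| = |B(M1)| * |B(M2)|.
|B(U(5,13))| = C(13,5) = 1287.
|B(U(2,6))| = C(6,2) = 15.
Total bases = 1287 * 15 = 19305.

19305


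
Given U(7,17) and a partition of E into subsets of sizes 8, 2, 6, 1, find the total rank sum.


r(Ai) = min(|Ai|, 7) for each part.
Sum = min(8,7) + min(2,7) + min(6,7) + min(1,7)
    = 7 + 2 + 6 + 1
    = 16.

16


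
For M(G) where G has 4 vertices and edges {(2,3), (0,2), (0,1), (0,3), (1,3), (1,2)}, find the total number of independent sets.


An independent set in a graphic matroid is an acyclic edge subset.
G has 4 vertices and 6 edges.
Enumerate all 2^6 = 64 subsets, checking for acyclicity.
Total independent sets = 38.

38


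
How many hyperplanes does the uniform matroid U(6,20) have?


Hyperplanes of U(6,20) are flats of rank 5.
In a uniform matroid, these are exactly the (5)-element subsets.
Count = C(20,5) = 15504.

15504


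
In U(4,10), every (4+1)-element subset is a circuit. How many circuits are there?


In U(4,10), circuits are the (5)-element subsets.
Any set of 5 elements is dependent, and removing any one element gives
an independent set of size 4, so it is a minimal dependent set.
Number of circuits = C(10,5) = 10! / (5! * 5!) = 252.

252


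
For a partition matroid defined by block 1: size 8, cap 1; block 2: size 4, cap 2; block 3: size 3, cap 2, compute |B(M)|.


A basis picks exactly ci elements from block i.
Number of bases = product of C(|Si|, ci).
= C(8,1) * C(4,2) * C(3,2)
= 8 * 6 * 3
= 144.

144


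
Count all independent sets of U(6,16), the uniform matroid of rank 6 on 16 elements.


Independent sets of U(6,16) are all subsets of size <= 6.
Count = (16 choose 0) + (16 choose 1) + (16 choose 2) + (16 choose 3) + (16 choose 4) + (16 choose 5) + (16 choose 6)
     = 1 + 16 + 120 + 560 + 1820 + 4368 + 8008
     = 14893.

14893


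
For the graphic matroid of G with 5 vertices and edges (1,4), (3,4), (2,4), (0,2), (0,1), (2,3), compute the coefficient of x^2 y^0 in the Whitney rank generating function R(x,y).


R(x,y) = sum over A in 2^E of x^(r(E)-r(A)) * y^(|A|-r(A)).
G has 5 vertices, 6 edges. r(E) = 4.
Enumerate all 2^6 = 64 subsets.
Count subsets with r(E)-r(A)=2 and |A|-r(A)=0: 15.

15


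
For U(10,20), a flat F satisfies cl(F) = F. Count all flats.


Flats of U(10,20): every subset of size < 10 is a flat, plus E itself.
Count = (20 choose 0) + (20 choose 1) + (20 choose 2) + (20 choose 3) + (20 choose 4) + (20 choose 5) + (20 choose 6) + (20 choose 7) + (20 choose 8) + (20 choose 9) + 1
     = 1 + 20 + 190 + 1140 + 4845 + 15504 + 38760 + 77520 + 125970 + 167960 + 1
     = 431911.

431911


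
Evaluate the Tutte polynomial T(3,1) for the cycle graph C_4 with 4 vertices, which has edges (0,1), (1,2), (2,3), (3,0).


T(C_4; x,y) = x + x^2 + ... + x^(3) + y.
T(3,1) = 3^1 + 3^2 + 3^3 + 1
= 3 + 9 + 27 + 1
= 40.

40


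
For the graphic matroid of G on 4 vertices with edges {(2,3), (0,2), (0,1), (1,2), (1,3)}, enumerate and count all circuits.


A circuit in a graphic matroid = edge set of a simple cycle.
G has 4 vertices and 5 edges.
Enumerating all minimal edge subsets forming cycles...
Total circuits found: 3.

3


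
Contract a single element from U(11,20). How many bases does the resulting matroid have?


Contracting e from U(11,20) gives U(10,19).
Bases of U(10,19) = (19 choose 10) = 92378.

92378


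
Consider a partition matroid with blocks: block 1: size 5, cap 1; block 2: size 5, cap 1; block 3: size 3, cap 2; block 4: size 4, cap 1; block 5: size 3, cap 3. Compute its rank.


Rank of a partition matroid = sum of min(|Si|, ci) for each block.
= min(5,1) + min(5,1) + min(3,2) + min(4,1) + min(3,3)
= 1 + 1 + 2 + 1 + 3
= 8.

8


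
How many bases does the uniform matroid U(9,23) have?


Bases of U(9,23) are all 9-element subsets of the 23-element ground set.
Number of bases = C(23,9).
C(23,9) = 817190.

817190


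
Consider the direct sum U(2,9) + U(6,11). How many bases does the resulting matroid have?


Bases of a direct sum M1 + M2: |B| = |B(M1)| * |B(M2)|.
|B(U(2,9))| = C(9,2) = 36.
|B(U(6,11))| = C(11,6) = 462.
Total bases = 36 * 462 = 16632.

16632


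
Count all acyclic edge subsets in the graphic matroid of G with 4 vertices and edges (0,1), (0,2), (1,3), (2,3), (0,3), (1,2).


An independent set in a graphic matroid is an acyclic edge subset.
G has 4 vertices and 6 edges.
Enumerate all 2^6 = 64 subsets, checking for acyclicity.
Total independent sets = 38.

38


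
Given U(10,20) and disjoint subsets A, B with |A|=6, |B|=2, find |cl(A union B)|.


|A union B| = 6 + 2 = 8 (disjoint).
In U(10,20), cl(S) = S if |S| < 10, else cl(S) = E.
Since 8 < 10, cl(A union B) = A union B.
|cl(A union B)| = 8.

8


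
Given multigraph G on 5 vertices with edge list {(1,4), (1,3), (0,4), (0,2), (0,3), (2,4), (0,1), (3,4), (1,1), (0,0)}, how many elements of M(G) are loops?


In a graphic matroid, a loop is a self-loop edge (u,u) with rank 0.
Examining all 10 edges for self-loops...
Self-loops found: (1,1), (0,0)
Number of loops = 2.

2


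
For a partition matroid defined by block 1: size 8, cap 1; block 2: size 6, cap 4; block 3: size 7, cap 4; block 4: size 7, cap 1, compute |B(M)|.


A basis picks exactly ci elements from block i.
Number of bases = product of C(|Si|, ci).
= C(8,1) * C(6,4) * C(7,4) * C(7,1)
= 8 * 15 * 35 * 7
= 29400.

29400


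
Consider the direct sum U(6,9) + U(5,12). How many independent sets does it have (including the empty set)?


For a direct sum, |I(M1+M2)| = |I(M1)| * |I(M2)|.
|I(U(6,9))| = sum C(9,k) for k=0..6 = 466.
|I(U(5,12))| = sum C(12,k) for k=0..5 = 1586.
Total = 466 * 1586 = 739076.

739076


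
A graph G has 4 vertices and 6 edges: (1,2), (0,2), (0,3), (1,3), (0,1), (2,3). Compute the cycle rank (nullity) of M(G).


Cycle rank (nullity) = |E| - r(M) = |E| - (|V| - c).
|E| = 6, |V| = 4, c = 1.
Nullity = 6 - (4 - 1) = 6 - 3 = 3.

3


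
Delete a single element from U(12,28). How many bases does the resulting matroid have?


Deleting e from U(12,28) gives U(12,27) since n > r.
Bases of U(12,27) = C(27,12) = 17383860.

17383860


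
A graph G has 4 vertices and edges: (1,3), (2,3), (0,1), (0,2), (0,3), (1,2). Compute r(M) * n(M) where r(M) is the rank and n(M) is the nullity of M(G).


r(M) = |V| - c = 4 - 1 = 3.
nullity = |E| - r(M) = 6 - 3 = 3.
Product = 3 * 3 = 9.

9


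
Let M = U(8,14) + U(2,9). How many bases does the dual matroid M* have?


(M1+M2)* = M1* + M2*.
M1* = U(6,14), bases: C(14,6) = 3003.
M2* = U(7,9), bases: C(9,7) = 36.
|B(M*)| = 3003 * 36 = 108108.

108108


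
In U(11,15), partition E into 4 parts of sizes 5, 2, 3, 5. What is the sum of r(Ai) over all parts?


r(Ai) = min(|Ai|, 11) for each part.
Sum = min(5,11) + min(2,11) + min(3,11) + min(5,11)
    = 5 + 2 + 3 + 5
    = 15.

15


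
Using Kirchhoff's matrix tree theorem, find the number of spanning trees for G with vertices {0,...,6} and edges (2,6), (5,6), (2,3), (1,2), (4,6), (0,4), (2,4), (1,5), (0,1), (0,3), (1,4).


By Kirchhoff's matrix tree theorem, the number of spanning trees equals
the determinant of any cofactor of the Laplacian matrix L.
G has 7 vertices and 11 edges.
Computing the (6 x 6) cofactor determinant gives 176.

176


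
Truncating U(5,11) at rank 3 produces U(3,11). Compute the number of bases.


Truncating U(5,11) to rank 3 gives U(3,11).
Bases of U(3,11) are all 3-element subsets of 11 elements.
Number of bases = C(11,3) = 11! / (3! * 8!) = 165.

165


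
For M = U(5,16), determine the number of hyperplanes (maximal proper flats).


Hyperplanes of U(5,16) are flats of rank 4.
In a uniform matroid, these are exactly the (4)-element subsets.
Count = C(16,4) = 16! / (4! * 12!) = 1820.

1820


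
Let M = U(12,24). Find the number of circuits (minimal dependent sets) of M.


In U(12,24), circuits are the (13)-element subsets.
Any set of 13 elements is dependent, and removing any one element gives
an independent set of size 12, so it is a minimal dependent set.
Number of circuits = C(24,13) = 24! / (13! * 11!) = 2496144.

2496144


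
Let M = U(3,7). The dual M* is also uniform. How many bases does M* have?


The dual of U(r,n) is U(n-r, n) = U(4,7).
Bases of U(4,7) are all (4)-element subsets.
|B(M*)| = C(7,4) = (7 * 6 * 5 * 4) / (1 * 2 * 3 * 4) = 35.

35


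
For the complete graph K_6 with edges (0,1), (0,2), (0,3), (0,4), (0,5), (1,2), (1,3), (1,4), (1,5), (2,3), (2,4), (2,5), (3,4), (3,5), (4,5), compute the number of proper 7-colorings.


P(K_6, k) = k(k-1)(k-2)...(k-5).
P(7) = (7) * (6) * (5) * (4) * (3) * (2) = 5040.

5040


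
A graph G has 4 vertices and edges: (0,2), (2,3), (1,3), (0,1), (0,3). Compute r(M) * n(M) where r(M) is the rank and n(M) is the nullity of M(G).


r(M) = |V| - c = 4 - 1 = 3.
nullity = |E| - r(M) = 5 - 3 = 2.
Product = 3 * 2 = 6.

6


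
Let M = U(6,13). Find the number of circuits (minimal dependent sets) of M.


In U(6,13), circuits are the (7)-element subsets.
Any set of 7 elements is dependent, and removing any one element gives
an independent set of size 6, so it is a minimal dependent set.
Number of circuits = C(13,7) = 13! / (7! * 6!) = 1716.

1716


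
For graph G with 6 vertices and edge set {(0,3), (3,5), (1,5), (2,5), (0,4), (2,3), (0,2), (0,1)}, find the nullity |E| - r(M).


Cycle rank (nullity) = |E| - r(M) = |E| - (|V| - c).
|E| = 8, |V| = 6, c = 1.
Nullity = 8 - (6 - 1) = 8 - 5 = 3.

3


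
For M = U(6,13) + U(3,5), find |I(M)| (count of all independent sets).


For a direct sum, |I(M1+M2)| = |I(M1)| * |I(M2)|.
|I(U(6,13))| = sum C(13,k) for k=0..6 = 4096.
|I(U(3,5))| = sum C(5,k) for k=0..3 = 26.
Total = 4096 * 26 = 106496.

106496


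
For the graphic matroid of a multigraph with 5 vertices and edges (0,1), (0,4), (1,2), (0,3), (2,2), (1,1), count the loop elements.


In a graphic matroid, a loop is a self-loop edge (u,u) with rank 0.
Examining all 6 edges for self-loops...
Self-loops found: (2,2), (1,1)
Number of loops = 2.

2


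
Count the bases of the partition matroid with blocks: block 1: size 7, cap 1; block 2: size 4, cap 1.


A basis picks exactly ci elements from block i.
Number of bases = product of C(|Si|, ci).
= C(7,1) * C(4,1)
= 7 * 4
= 28.

28


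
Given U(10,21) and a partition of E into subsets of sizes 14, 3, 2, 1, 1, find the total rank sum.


r(Ai) = min(|Ai|, 10) for each part.
Sum = min(14,10) + min(3,10) + min(2,10) + min(1,10) + min(1,10)
    = 10 + 3 + 2 + 1 + 1
    = 17.

17


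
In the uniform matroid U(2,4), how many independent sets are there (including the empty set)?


Independent sets of U(2,4) are all subsets of size <= 2.
Count = (4 choose 0) + (4 choose 1) + (4 choose 2)
     = 1 + 4 + 6
     = 11.

11


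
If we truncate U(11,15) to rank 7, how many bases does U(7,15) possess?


Truncating U(11,15) to rank 7 gives U(7,15).
Bases of U(7,15) are all 7-element subsets of 15 elements.
Number of bases = C(15,7) = 6435.

6435


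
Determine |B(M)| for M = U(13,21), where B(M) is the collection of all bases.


Bases of U(13,21) are all 13-element subsets of the 21-element ground set.
Number of bases = C(21,13).
(21 choose 13) = 203490.

203490


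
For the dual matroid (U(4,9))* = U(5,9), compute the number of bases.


The dual of U(r,n) is U(n-r, n) = U(5,9).
Bases of U(5,9) are all (5)-element subsets.
|B(M*)| = C(9,5) = 126.

126


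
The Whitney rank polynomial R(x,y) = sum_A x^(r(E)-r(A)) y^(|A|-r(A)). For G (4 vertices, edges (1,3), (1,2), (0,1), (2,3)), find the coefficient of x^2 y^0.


R(x,y) = sum over A in 2^E of x^(r(E)-r(A)) * y^(|A|-r(A)).
G has 4 vertices, 4 edges. r(E) = 3.
Enumerate all 2^4 = 16 subsets.
Count subsets with r(E)-r(A)=2 and |A|-r(A)=0: 4.

4


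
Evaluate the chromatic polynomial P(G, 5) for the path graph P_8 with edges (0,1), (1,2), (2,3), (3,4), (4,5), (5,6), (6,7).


P(P_8, k) = k * (k-1)^(7).
P(5) = 5 * 4^7 = 5 * 16384 = 81920.

81920


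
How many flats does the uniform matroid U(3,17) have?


Flats of U(3,17): every subset of size < 3 is a flat, plus E itself.
Count = C(17,0) + C(17,1) + C(17,2) + 1
     = 1 + 17 + 136 + 1
     = 155.

155


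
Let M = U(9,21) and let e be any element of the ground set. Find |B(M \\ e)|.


Deleting e from U(9,21) gives U(9,20) since n > r.
Bases of U(9,20) = C(20,9) = 20! / (9! * 11!) = 167960.

167960


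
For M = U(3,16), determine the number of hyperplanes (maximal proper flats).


Hyperplanes of U(3,16) are flats of rank 2.
In a uniform matroid, these are exactly the (2)-element subsets.
Count = C(16,2) = (16 * 15) / (1 * 2) = 120.

120


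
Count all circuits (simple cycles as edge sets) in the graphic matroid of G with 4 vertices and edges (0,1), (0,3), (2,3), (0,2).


A circuit in a graphic matroid = edge set of a simple cycle.
G has 4 vertices and 4 edges.
Enumerating all minimal edge subsets forming cycles...
Total circuits found: 1.

1


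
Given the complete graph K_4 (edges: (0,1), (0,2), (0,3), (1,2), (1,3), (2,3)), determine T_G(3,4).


T(K_4; x,y) = x^3 + 3x^2 + 4xy + 2x + y^3 + 3y^2 + 2y.
Substituting x=3, y=4:
= 27 + 27 + 48 + 6 + 64 + 48 + 8
= 228.

228


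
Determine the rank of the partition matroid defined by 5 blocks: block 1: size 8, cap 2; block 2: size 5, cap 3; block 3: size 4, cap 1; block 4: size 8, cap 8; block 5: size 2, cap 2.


Rank of a partition matroid = sum of min(|Si|, ci) for each block.
= min(8,2) + min(5,3) + min(4,1) + min(8,8) + min(2,2)
= 2 + 3 + 1 + 8 + 2
= 16.

16


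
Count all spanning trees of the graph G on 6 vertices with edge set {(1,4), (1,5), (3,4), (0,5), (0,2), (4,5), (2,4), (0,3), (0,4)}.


By Kirchhoff's matrix tree theorem, the number of spanning trees equals
the determinant of any cofactor of the Laplacian matrix L.
G has 6 vertices and 9 edges.
Computing the (5 x 5) cofactor determinant gives 52.

52


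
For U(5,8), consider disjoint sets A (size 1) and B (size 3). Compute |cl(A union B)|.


|A union B| = 1 + 3 = 4 (disjoint).
In U(5,8), cl(S) = S if |S| < 5, else cl(S) = E.
Since 4 < 5, cl(A union B) = A union B.
|cl(A union B)| = 4.

4


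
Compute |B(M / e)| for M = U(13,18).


Contracting e from U(13,18) gives U(12,17).
Bases of U(12,17) = C(17,12) = 17! / (12! * 5!) = 6188.

6188


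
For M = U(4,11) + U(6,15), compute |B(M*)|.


(M1+M2)* = M1* + M2*.
M1* = U(7,11), bases: C(11,7) = 330.
M2* = U(9,15), bases: C(15,9) = 5005.
|B(M*)| = 330 * 5005 = 1651650.

1651650


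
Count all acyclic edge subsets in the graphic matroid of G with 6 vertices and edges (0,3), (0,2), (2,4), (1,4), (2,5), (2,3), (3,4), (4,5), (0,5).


An independent set in a graphic matroid is an acyclic edge subset.
G has 6 vertices and 9 edges.
Enumerate all 2^9 = 512 subsets, checking for acyclicity.
Total independent sets = 268.

268


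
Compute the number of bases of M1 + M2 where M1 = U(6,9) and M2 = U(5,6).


Bases of a direct sum M1 + M2: |B| = |B(M1)| * |B(M2)|.
|B(U(6,9))| = C(9,6) = 84.
|B(U(5,6))| = C(6,5) = 6.
Total bases = 84 * 6 = 504.

504


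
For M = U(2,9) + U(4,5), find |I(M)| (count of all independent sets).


For a direct sum, |I(M1+M2)| = |I(M1)| * |I(M2)|.
|I(U(2,9))| = sum C(9,k) for k=0..2 = 46.
|I(U(4,5))| = sum C(5,k) for k=0..4 = 31.
Total = 46 * 31 = 1426.

1426


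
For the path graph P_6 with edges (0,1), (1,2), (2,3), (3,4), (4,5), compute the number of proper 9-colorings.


P(P_6, k) = k * (k-1)^(5).
P(9) = 9 * 8^5 = 9 * 32768 = 294912.

294912


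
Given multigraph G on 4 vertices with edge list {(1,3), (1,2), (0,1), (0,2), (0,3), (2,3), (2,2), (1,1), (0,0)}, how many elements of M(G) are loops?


In a graphic matroid, a loop is a self-loop edge (u,u) with rank 0.
Examining all 9 edges for self-loops...
Self-loops found: (2,2), (1,1), (0,0)
Number of loops = 3.

3


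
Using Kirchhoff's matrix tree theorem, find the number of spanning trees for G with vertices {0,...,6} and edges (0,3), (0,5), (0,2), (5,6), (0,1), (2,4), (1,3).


By Kirchhoff's matrix tree theorem, the number of spanning trees equals
the determinant of any cofactor of the Laplacian matrix L.
G has 7 vertices and 7 edges.
Computing the (6 x 6) cofactor determinant gives 3.

3


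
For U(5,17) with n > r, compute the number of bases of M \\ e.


Deleting e from U(5,17) gives U(5,16) since n > r.
Bases of U(5,16) = C(16,5) = 4368.

4368


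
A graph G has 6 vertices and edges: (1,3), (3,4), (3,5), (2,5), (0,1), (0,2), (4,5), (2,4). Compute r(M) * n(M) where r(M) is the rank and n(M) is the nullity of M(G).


r(M) = |V| - c = 6 - 1 = 5.
nullity = |E| - r(M) = 8 - 5 = 3.
Product = 5 * 3 = 15.

15


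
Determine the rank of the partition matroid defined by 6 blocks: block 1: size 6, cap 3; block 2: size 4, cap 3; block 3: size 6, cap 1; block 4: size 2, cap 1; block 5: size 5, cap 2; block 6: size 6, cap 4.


Rank of a partition matroid = sum of min(|Si|, ci) for each block.
= min(6,3) + min(4,3) + min(6,1) + min(2,1) + min(5,2) + min(6,4)
= 3 + 3 + 1 + 1 + 2 + 4
= 14.

14


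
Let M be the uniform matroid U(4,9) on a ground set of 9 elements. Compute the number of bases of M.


Bases of U(4,9) are all 4-element subsets of the 9-element ground set.
Number of bases = C(9,4).
C(9,4) = 9! / (4! * 5!) = 126.

126


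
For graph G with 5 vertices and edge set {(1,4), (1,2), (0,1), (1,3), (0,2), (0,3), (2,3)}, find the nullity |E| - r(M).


Cycle rank (nullity) = |E| - r(M) = |E| - (|V| - c).
|E| = 7, |V| = 5, c = 1.
Nullity = 7 - (5 - 1) = 7 - 4 = 3.

3


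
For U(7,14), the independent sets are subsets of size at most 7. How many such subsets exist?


Independent sets of U(7,14) are all subsets of size <= 7.
Count = C(14,0) + C(14,1) + C(14,2) + C(14,3) + C(14,4) + C(14,5) + C(14,6) + C(14,7)
     = 1 + 14 + 91 + 364 + 1001 + 2002 + 3003 + 3432
     = 9908.

9908


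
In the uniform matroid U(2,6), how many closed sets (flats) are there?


Flats of U(2,6): every subset of size < 2 is a flat, plus E itself.
Count = C(6,0) + C(6,1) + 1
     = 1 + 6 + 1
     = 8.

8


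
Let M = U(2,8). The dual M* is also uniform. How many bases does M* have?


The dual of U(r,n) is U(n-r, n) = U(6,8).
Bases of U(6,8) are all (6)-element subsets.
|B(M*)| = C(8,6) = 8! / (6! * 2!) = 28.

28


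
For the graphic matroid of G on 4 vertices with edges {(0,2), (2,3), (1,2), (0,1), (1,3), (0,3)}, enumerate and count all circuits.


A circuit in a graphic matroid = edge set of a simple cycle.
G has 4 vertices and 6 edges.
Enumerating all minimal edge subsets forming cycles...
Total circuits found: 7.

7


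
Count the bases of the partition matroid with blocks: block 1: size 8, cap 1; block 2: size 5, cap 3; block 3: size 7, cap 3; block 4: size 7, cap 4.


A basis picks exactly ci elements from block i.
Number of bases = product of C(|Si|, ci).
= C(8,1) * C(5,3) * C(7,3) * C(7,4)
= 8 * 10 * 35 * 35
= 98000.

98000


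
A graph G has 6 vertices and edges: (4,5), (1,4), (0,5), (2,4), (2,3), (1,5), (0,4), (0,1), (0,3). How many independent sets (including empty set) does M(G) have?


An independent set in a graphic matroid is an acyclic edge subset.
G has 6 vertices and 9 edges.
Enumerate all 2^9 = 512 subsets, checking for acyclicity.
Total independent sets = 280.

280


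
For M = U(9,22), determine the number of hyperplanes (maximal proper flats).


Hyperplanes of U(9,22) are flats of rank 8.
In a uniform matroid, these are exactly the (8)-element subsets.
Count = C(22,8) = 22! / (8! * 14!) = 319770.

319770


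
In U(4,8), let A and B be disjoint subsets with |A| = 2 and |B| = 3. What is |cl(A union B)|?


|A union B| = 2 + 3 = 5 (disjoint).
In U(4,8), cl(S) = S if |S| < 4, else cl(S) = E.
Since 5 >= 4, cl(A union B) = E.
|cl(A union B)| = 8.

8


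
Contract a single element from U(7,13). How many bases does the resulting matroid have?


Contracting e from U(7,13) gives U(6,12).
Bases of U(6,12) = C(12,6) = 924.

924


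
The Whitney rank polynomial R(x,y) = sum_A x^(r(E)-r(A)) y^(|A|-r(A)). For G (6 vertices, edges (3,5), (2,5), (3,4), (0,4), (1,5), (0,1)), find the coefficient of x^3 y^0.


R(x,y) = sum over A in 2^E of x^(r(E)-r(A)) * y^(|A|-r(A)).
G has 6 vertices, 6 edges. r(E) = 5.
Enumerate all 2^6 = 64 subsets.
Count subsets with r(E)-r(A)=3 and |A|-r(A)=0: 15.

15


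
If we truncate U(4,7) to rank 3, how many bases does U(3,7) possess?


Truncating U(4,7) to rank 3 gives U(3,7).
Bases of U(3,7) are all 3-element subsets of 7 elements.
Number of bases = C(7,3) = (7 * 6 * 5) / (1 * 2 * 3) = 35.

35


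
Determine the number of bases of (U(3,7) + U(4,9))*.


(M1+M2)* = M1* + M2*.
M1* = U(4,7), bases: C(7,4) = 35.
M2* = U(5,9), bases: C(9,5) = 126.
|B(M*)| = 35 * 126 = 4410.

4410


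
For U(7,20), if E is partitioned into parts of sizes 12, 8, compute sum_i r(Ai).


r(Ai) = min(|Ai|, 7) for each part.
Sum = min(12,7) + min(8,7)
    = 7 + 7
    = 14.

14


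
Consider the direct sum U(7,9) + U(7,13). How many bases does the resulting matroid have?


Bases of a direct sum M1 + M2: |B| = |B(M1)| * |B(M2)|.
|B(U(7,9))| = C(9,7) = 36.
|B(U(7,13))| = C(13,7) = 1716.
Total bases = 36 * 1716 = 61776.

61776


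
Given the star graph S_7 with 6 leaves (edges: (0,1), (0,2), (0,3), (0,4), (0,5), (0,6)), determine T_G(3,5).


A star on 7 vertices is a tree with 6 edges.
T(x,y) = x^(6) for any tree.
T(3,5) = 3^6 = 729.

729


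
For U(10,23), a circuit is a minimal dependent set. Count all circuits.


In U(10,23), circuits are the (11)-element subsets.
Any set of 11 elements is dependent, and removing any one element gives
an independent set of size 10, so it is a minimal dependent set.
Number of circuits = (23 choose 11) = 1352078.

1352078


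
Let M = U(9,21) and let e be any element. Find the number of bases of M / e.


Contracting e from U(9,21) gives U(8,20).
Bases of U(8,20) = C(20,8) = 20! / (8! * 12!) = 125970.

125970


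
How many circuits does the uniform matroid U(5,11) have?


In U(5,11), circuits are the (6)-element subsets.
Any set of 6 elements is dependent, and removing any one element gives
an independent set of size 5, so it is a minimal dependent set.
Number of circuits = C(11,6) = 462.

462


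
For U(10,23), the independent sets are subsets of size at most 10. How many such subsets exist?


Independent sets of U(10,23) are all subsets of size <= 10.
Count = (23 choose 0) + (23 choose 1) + (23 choose 2) + (23 choose 3) + (23 choose 4) + (23 choose 5) + (23 choose 6) + (23 choose 7) + (23 choose 8) + (23 choose 9) + (23 choose 10)
     = 1 + 23 + 253 + 1771 + 8855 + 33649 + 100947 + 245157 + 490314 + 817190 + 1144066
     = 2842226.

2842226


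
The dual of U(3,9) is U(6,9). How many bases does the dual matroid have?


The dual of U(r,n) is U(n-r, n) = U(6,9).
Bases of U(6,9) are all (6)-element subsets.
|B(M*)| = C(9,6) = 84.

84


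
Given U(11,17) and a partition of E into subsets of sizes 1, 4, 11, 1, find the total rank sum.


r(Ai) = min(|Ai|, 11) for each part.
Sum = min(1,11) + min(4,11) + min(11,11) + min(1,11)
    = 1 + 4 + 11 + 1
    = 17.

17


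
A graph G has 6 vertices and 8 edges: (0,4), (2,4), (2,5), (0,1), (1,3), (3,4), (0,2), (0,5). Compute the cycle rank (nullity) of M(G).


Cycle rank (nullity) = |E| - r(M) = |E| - (|V| - c).
|E| = 8, |V| = 6, c = 1.
Nullity = 8 - (6 - 1) = 8 - 5 = 3.

3


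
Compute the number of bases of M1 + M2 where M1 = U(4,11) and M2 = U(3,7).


Bases of a direct sum M1 + M2: |B| = |B(M1)| * |B(M2)|.
|B(U(4,11))| = C(11,4) = 330.
|B(U(3,7))| = C(7,3) = 35.
Total bases = 330 * 35 = 11550.

11550


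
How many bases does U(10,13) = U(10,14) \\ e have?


Deleting e from U(10,14) gives U(10,13) since n > r.
Bases of U(10,13) = C(13,10) = 286.

286


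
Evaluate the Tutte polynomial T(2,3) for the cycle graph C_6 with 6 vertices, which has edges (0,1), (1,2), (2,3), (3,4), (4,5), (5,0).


T(C_6; x,y) = x + x^2 + ... + x^(5) + y.
T(2,3) = 2^1 + 2^2 + 2^3 + 2^4 + 2^5 + 3
= 2 + 4 + 8 + 16 + 32 + 3
= 65.

65


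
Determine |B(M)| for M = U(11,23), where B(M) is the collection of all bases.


Bases of U(11,23) are all 11-element subsets of the 23-element ground set.
Number of bases = C(23,11).
C(23,11) = 23! / (11! * 12!) = 1352078.

1352078


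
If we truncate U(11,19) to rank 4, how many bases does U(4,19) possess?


Truncating U(11,19) to rank 4 gives U(4,19).
Bases of U(4,19) are all 4-element subsets of 19 elements.
Number of bases = C(19,4) = 19! / (4! * 15!) = 3876.

3876


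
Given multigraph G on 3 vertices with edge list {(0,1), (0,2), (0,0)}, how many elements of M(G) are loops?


In a graphic matroid, a loop is a self-loop edge (u,u) with rank 0.
Examining all 3 edges for self-loops...
Self-loops found: (0,0)
Number of loops = 1.

1


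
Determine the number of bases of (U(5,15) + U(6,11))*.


(M1+M2)* = M1* + M2*.
M1* = U(10,15), bases: C(15,10) = 3003.
M2* = U(5,11), bases: C(11,5) = 462.
|B(M*)| = 3003 * 462 = 1387386.

1387386


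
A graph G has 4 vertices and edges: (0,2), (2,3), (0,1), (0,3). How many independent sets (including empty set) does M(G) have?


An independent set in a graphic matroid is an acyclic edge subset.
G has 4 vertices and 4 edges.
Enumerate all 2^4 = 16 subsets, checking for acyclicity.
Total independent sets = 14.

14


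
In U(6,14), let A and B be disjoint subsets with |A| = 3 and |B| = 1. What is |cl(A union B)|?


|A union B| = 3 + 1 = 4 (disjoint).
In U(6,14), cl(S) = S if |S| < 6, else cl(S) = E.
Since 4 < 6, cl(A union B) = A union B.
|cl(A union B)| = 4.

4


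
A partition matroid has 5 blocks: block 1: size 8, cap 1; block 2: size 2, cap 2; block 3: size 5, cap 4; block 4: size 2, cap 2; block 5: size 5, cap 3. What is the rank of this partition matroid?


Rank of a partition matroid = sum of min(|Si|, ci) for each block.
= min(8,1) + min(2,2) + min(5,4) + min(2,2) + min(5,3)
= 1 + 2 + 4 + 2 + 3
= 12.

12


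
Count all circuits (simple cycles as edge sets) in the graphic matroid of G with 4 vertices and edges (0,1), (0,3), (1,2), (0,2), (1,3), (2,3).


A circuit in a graphic matroid = edge set of a simple cycle.
G has 4 vertices and 6 edges.
Enumerating all minimal edge subsets forming cycles...
Total circuits found: 7.

7


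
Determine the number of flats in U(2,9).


Flats of U(2,9): every subset of size < 2 is a flat, plus E itself.
Count = (9 choose 0) + (9 choose 1) + 1
     = 1 + 9 + 1
     = 11.

11


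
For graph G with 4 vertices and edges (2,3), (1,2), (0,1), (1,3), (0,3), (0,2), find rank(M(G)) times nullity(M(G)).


r(M) = |V| - c = 4 - 1 = 3.
nullity = |E| - r(M) = 6 - 3 = 3.
Product = 3 * 3 = 9.

9


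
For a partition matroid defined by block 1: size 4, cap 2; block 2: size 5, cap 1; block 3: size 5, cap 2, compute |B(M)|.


A basis picks exactly ci elements from block i.
Number of bases = product of C(|Si|, ci).
= C(4,2) * C(5,1) * C(5,2)
= 6 * 5 * 10
= 300.

300


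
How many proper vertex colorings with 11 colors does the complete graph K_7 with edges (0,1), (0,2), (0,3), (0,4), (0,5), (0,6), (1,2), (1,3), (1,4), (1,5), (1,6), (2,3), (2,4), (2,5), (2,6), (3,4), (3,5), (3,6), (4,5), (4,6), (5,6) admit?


P(K_7, k) = k(k-1)(k-2)...(k-6).
P(11) = (11) * (10) * (9) * (8) * (7) * (6) * (5) = 1663200.

1663200


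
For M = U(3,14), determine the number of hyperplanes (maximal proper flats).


Hyperplanes of U(3,14) are flats of rank 2.
In a uniform matroid, these are exactly the (2)-element subsets.
Count = C(14,2) = (14 * 13) / (1 * 2) = 91.

91


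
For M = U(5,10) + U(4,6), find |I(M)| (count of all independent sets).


For a direct sum, |I(M1+M2)| = |I(M1)| * |I(M2)|.
|I(U(5,10))| = sum C(10,k) for k=0..5 = 638.
|I(U(4,6))| = sum C(6,k) for k=0..4 = 57.
Total = 638 * 57 = 36366.

36366


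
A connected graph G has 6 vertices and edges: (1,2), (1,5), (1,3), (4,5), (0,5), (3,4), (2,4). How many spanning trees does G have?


By Kirchhoff's matrix tree theorem, the number of spanning trees equals
the determinant of any cofactor of the Laplacian matrix L.
G has 6 vertices and 7 edges.
Computing the (5 x 5) cofactor determinant gives 12.

12


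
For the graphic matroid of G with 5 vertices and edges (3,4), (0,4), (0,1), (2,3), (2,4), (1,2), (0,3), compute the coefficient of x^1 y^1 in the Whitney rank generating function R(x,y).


R(x,y) = sum over A in 2^E of x^(r(E)-r(A)) * y^(|A|-r(A)).
G has 5 vertices, 7 edges. r(E) = 4.
Enumerate all 2^7 = 128 subsets.
Count subsets with r(E)-r(A)=1 and |A|-r(A)=1: 11.

11


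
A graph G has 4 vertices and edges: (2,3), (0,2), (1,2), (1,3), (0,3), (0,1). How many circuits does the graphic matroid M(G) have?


A circuit in a graphic matroid = edge set of a simple cycle.
G has 4 vertices and 6 edges.
Enumerating all minimal edge subsets forming cycles...
Total circuits found: 7.

7


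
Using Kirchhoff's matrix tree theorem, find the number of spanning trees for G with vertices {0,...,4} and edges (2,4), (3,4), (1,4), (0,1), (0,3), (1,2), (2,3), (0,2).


By Kirchhoff's matrix tree theorem, the number of spanning trees equals
the determinant of any cofactor of the Laplacian matrix L.
G has 5 vertices and 8 edges.
Computing the (4 x 4) cofactor determinant gives 45.

45


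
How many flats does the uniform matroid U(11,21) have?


Flats of U(11,21): every subset of size < 11 is a flat, plus E itself.
Count = C(21,0) + C(21,1) + C(21,2) + C(21,3) + C(21,4) + C(21,5) + C(21,6) + C(21,7) + C(21,8) + C(21,9) + C(21,10) + 1
     = 1 + 21 + 210 + 1330 + 5985 + 20349 + 54264 + 116280 + 203490 + 293930 + 352716 + 1
     = 1048577.

1048577


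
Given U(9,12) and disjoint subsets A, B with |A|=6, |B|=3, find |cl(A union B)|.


|A union B| = 6 + 3 = 9 (disjoint).
In U(9,12), cl(S) = S if |S| < 9, else cl(S) = E.
Since 9 >= 9, cl(A union B) = E.
|cl(A union B)| = 12.

12


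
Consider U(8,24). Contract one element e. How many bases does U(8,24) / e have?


Contracting e from U(8,24) gives U(7,23).
Bases of U(7,23) = (23 choose 7) = 245157.

245157


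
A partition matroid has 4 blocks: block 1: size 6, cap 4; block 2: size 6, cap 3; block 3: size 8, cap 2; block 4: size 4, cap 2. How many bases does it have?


A basis picks exactly ci elements from block i.
Number of bases = product of C(|Si|, ci).
= C(6,4) * C(6,3) * C(8,2) * C(4,2)
= 15 * 20 * 28 * 6
= 50400.

50400


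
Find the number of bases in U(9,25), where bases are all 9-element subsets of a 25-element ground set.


Bases of U(9,25) are all 9-element subsets of the 25-element ground set.
Number of bases = C(25,9).
C(25,9) = 25! / (9! * 16!) = 2042975.

2042975


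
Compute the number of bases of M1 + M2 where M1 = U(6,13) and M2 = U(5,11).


Bases of a direct sum M1 + M2: |B| = |B(M1)| * |B(M2)|.
|B(U(6,13))| = C(13,6) = 1716.
|B(U(5,11))| = C(11,5) = 462.
Total bases = 1716 * 462 = 792792.

792792


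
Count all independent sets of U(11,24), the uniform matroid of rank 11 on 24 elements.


Independent sets of U(11,24) are all subsets of size <= 11.
Count = C(24,0) + C(24,1) + C(24,2) + C(24,3) + C(24,4) + C(24,5) + C(24,6) + C(24,7) + C(24,8) + C(24,9) + C(24,10) + C(24,11)
     = 1 + 24 + 276 + 2024 + 10626 + 42504 + 134596 + 346104 + 735471 + 1307504 + 1961256 + 2496144
     = 7036530.

7036530


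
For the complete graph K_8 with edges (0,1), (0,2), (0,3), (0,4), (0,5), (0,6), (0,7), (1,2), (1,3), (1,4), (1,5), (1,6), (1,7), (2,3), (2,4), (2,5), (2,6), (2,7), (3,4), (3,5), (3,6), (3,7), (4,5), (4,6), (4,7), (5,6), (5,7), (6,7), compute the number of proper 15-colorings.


P(K_8, k) = k(k-1)(k-2)...(k-7).
P(15) = (15) * (14) * (13) * (12) * (11) * (10) * (9) * (8) = 259459200.

259459200


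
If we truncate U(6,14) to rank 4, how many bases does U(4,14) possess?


Truncating U(6,14) to rank 4 gives U(4,14).
Bases of U(4,14) are all 4-element subsets of 14 elements.
Number of bases = C(14,4) = 14! / (4! * 10!) = 1001.

1001


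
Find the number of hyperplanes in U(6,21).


Hyperplanes of U(6,21) are flats of rank 5.
In a uniform matroid, these are exactly the (5)-element subsets.
Count = C(21,5) = 21! / (5! * 16!) = 20349.

20349


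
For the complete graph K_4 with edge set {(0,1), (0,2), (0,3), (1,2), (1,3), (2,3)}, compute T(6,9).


T(K_4; x,y) = x^3 + 3x^2 + 4xy + 2x + y^3 + 3y^2 + 2y.
Substituting x=6, y=9:
= 216 + 108 + 216 + 12 + 729 + 243 + 18
= 1542.

1542


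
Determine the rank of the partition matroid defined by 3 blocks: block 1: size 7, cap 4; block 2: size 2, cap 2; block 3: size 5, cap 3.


Rank of a partition matroid = sum of min(|Si|, ci) for each block.
= min(7,4) + min(2,2) + min(5,3)
= 4 + 2 + 3
= 9.

9


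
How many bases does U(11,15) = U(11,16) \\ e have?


Deleting e from U(11,16) gives U(11,15) since n > r.
Bases of U(11,15) = C(15,11) = 1365.

1365


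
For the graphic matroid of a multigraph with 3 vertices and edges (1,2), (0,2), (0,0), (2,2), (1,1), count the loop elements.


In a graphic matroid, a loop is a self-loop edge (u,u) with rank 0.
Examining all 5 edges for self-loops...
Self-loops found: (0,0), (2,2), (1,1)
Number of loops = 3.

3


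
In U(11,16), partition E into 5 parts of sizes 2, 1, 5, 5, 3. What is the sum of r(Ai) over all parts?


r(Ai) = min(|Ai|, 11) for each part.
Sum = min(2,11) + min(1,11) + min(5,11) + min(5,11) + min(3,11)
    = 2 + 1 + 5 + 5 + 3
    = 16.

16


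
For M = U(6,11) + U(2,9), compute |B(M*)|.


(M1+M2)* = M1* + M2*.
M1* = U(5,11), bases: C(11,5) = 462.
M2* = U(7,9), bases: C(9,7) = 36.
|B(M*)| = 462 * 36 = 16632.

16632


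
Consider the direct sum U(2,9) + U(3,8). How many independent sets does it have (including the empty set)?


For a direct sum, |I(M1+M2)| = |I(M1)| * |I(M2)|.
|I(U(2,9))| = sum C(9,k) for k=0..2 = 46.
|I(U(3,8))| = sum C(8,k) for k=0..3 = 93.
Total = 46 * 93 = 4278.

4278


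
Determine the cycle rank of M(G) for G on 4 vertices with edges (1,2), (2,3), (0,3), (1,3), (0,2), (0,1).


Cycle rank (nullity) = |E| - r(M) = |E| - (|V| - c).
|E| = 6, |V| = 4, c = 1.
Nullity = 6 - (4 - 1) = 6 - 3 = 3.

3


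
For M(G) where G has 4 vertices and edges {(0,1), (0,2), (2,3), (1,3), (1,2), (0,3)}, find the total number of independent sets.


An independent set in a graphic matroid is an acyclic edge subset.
G has 4 vertices and 6 edges.
Enumerate all 2^6 = 64 subsets, checking for acyclicity.
Total independent sets = 38.

38


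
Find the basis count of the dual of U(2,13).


The dual of U(r,n) is U(n-r, n) = U(11,13).
Bases of U(11,13) are all (11)-element subsets.
|B(M*)| = C(13,11) = 13! / (11! * 2!) = 78.

78


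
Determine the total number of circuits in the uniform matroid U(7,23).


In U(7,23), circuits are the (8)-element subsets.
Any set of 8 elements is dependent, and removing any one element gives
an independent set of size 7, so it is a minimal dependent set.
Number of circuits = C(23,8) = 23! / (8! * 15!) = 490314.

490314


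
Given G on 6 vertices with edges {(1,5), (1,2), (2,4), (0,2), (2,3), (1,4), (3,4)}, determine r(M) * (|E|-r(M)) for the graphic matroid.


r(M) = |V| - c = 6 - 1 = 5.
nullity = |E| - r(M) = 7 - 5 = 2.
Product = 5 * 2 = 10.

10


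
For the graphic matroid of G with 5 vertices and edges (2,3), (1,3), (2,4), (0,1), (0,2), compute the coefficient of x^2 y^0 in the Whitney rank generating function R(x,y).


R(x,y) = sum over A in 2^E of x^(r(E)-r(A)) * y^(|A|-r(A)).
G has 5 vertices, 5 edges. r(E) = 4.
Enumerate all 2^5 = 32 subsets.
Count subsets with r(E)-r(A)=2 and |A|-r(A)=0: 10.

10


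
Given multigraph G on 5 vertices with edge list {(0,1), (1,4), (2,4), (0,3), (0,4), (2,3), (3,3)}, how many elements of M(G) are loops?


In a graphic matroid, a loop is a self-loop edge (u,u) with rank 0.
Examining all 7 edges for self-loops...
Self-loops found: (3,3)
Number of loops = 1.

1


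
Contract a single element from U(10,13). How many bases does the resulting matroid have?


Contracting e from U(10,13) gives U(9,12).
Bases of U(9,12) = C(12,9) = 12! / (9! * 3!) = 220.

220


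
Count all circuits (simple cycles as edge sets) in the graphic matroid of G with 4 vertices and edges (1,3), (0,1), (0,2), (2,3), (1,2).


A circuit in a graphic matroid = edge set of a simple cycle.
G has 4 vertices and 5 edges.
Enumerating all minimal edge subsets forming cycles...
Total circuits found: 3.

3


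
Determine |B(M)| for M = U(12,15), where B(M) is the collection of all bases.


Bases of U(12,15) are all 12-element subsets of the 15-element ground set.
Number of bases = C(15,12).
(15 choose 12) = 455.

455


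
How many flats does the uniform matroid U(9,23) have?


Flats of U(9,23): every subset of size < 9 is a flat, plus E itself.
Count = (23 choose 0) + (23 choose 1) + (23 choose 2) + (23 choose 3) + (23 choose 4) + (23 choose 5) + (23 choose 6) + (23 choose 7) + (23 choose 8) + 1
     = 1 + 23 + 253 + 1771 + 8855 + 33649 + 100947 + 245157 + 490314 + 1
     = 880971.

880971


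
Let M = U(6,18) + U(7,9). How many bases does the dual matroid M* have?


(M1+M2)* = M1* + M2*.
M1* = U(12,18), bases: C(18,12) = 18564.
M2* = U(2,9), bases: C(9,2) = 36.
|B(M*)| = 18564 * 36 = 668304.

668304


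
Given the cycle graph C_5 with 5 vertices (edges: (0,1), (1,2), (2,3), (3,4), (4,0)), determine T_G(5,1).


T(C_5; x,y) = x + x^2 + ... + x^(4) + y.
T(5,1) = 5^1 + 5^2 + 5^3 + 5^4 + 1
= 5 + 25 + 125 + 625 + 1
= 781.

781


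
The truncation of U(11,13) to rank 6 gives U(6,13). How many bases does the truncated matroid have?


Truncating U(11,13) to rank 6 gives U(6,13).
Bases of U(6,13) are all 6-element subsets of 13 elements.
Number of bases = C(13,6) = 13! / (6! * 7!) = 1716.

1716


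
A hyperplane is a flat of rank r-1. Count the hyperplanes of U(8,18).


Hyperplanes of U(8,18) are flats of rank 7.
In a uniform matroid, these are exactly the (7)-element subsets.
Count = C(18,7) = 18! / (7! * 11!) = 31824.

31824


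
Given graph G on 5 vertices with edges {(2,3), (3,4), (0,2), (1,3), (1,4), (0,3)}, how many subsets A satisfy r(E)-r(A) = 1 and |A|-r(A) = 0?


R(x,y) = sum over A in 2^E of x^(r(E)-r(A)) * y^(|A|-r(A)).
G has 5 vertices, 6 edges. r(E) = 4.
Enumerate all 2^6 = 64 subsets.
Count subsets with r(E)-r(A)=1 and |A|-r(A)=0: 18.

18


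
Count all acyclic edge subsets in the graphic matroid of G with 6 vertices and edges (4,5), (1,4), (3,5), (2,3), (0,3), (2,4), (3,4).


An independent set in a graphic matroid is an acyclic edge subset.
G has 6 vertices and 7 edges.
Enumerate all 2^7 = 128 subsets, checking for acyclicity.
Total independent sets = 96.

96
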